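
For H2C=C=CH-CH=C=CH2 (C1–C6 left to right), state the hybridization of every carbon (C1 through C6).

C1 sp2, C2 sp, C3 sp2, C4 sp2, C5 sp, C6 sp2

C1: 3 σ bonds, plus one π bond; 3 regions of electron density → sp2.
C2 carries 2 σ bonds, plus two π bonds, giving a steric number of 2, so it is sp.
C3 has 3 σ bonds, plus one π bond: steric number 3 → sp2.
C4: 3 σ bonds, plus one π bond — 3 electron domains, sp2.
C5 has 2 σ bonds, plus two π bonds: steric number 2 → sp.
C6 — 3 σ bonds, plus one π bond. Steric number 3, so sp2.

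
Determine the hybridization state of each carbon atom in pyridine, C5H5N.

Each carbon atom has 3 σ bonds, plus one π bond: steric number 3 → sp2.

sp^2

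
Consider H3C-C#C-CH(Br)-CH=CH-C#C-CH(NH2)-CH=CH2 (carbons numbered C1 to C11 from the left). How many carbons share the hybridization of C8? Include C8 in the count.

C8 is sp (two π bonds).
C1: sp3
C2: sp ✓
C3: sp ✓
C4: sp3
C5: sp2
C6: sp2
C7: sp ✓
C8: sp ✓
C9: sp3
C10: sp2
C11: sp2
4 carbons are sp.

4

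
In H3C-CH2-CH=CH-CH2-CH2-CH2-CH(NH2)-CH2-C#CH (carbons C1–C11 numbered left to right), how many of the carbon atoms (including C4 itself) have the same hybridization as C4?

C4 is sp2 (one π bond).
C1: sp3
C2: sp3
C3: sp2 ✓
C4: sp2 ✓
C5: sp3
C6: sp3
C7: sp3
C8: sp3
C9: sp3
C10: sp
C11: sp
2 carbons are sp2.

2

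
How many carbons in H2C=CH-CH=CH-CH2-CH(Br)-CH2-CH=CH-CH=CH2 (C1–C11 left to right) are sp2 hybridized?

C1: sp2 ✓
C2: sp2 ✓
C3: sp2 ✓
C4: sp2 ✓
C5: sp3
C6: sp3
C7: sp3
C8: sp2 ✓
C9: sp2 ✓
C10: sp2 ✓
C11: sp2 ✓
C1, C2, C3, C4, C8, C9, C10, C11 → 8 sp2 carbons.

8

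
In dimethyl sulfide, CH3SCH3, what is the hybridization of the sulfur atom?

sp^3

The sulfur atom: 2 σ bonds and 2 lone pairs — 4 electron domains, sp3.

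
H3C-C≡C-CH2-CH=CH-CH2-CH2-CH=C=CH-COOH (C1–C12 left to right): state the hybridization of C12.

sp2

C12 is sp2: 3 σ bonds, plus one π bond, 3 electron-density regions.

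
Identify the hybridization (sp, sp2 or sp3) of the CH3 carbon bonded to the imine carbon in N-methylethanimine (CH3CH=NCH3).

sp³

The CH3 carbon bonded to the imine carbon has 4 σ bonds: steric number 4 → sp3.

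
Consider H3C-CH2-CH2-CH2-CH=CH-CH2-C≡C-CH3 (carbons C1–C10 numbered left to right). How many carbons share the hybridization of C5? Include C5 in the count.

2

C5 is sp2 (one π bond).
C1: sp3
C2: sp3
C3: sp3
C4: sp3
C5: sp2 ✓
C6: sp2 ✓
C7: sp3
C8: sp
C9: sp
C10: sp3
2 carbons are sp2.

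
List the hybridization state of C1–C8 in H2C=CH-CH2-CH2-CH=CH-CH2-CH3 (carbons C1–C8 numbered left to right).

C1: 3 σ bonds, plus one π bond; 3 regions of electron density → sp2.
C2: 3 σ bonds, plus one π bond; 3 regions of electron density → sp2.
C3 — 4 σ bonds. Steric number 4, so sp3.
C4 carries 4 σ bonds, giving a steric number of 4, so it is sp3.
C5 (3 σ bonds, plus one π bond) has steric number 3: sp2.
C6 carries 3 σ bonds, plus one π bond, giving a steric number of 3, so it is sp2.
C7 is sp3: 4 σ bonds, 4 electron-density regions.
C8 is sp3: 4 σ bonds, 4 electron-density regions.

C1 sp2, C2 sp2, C3 sp3, C4 sp3, C5 sp2, C6 sp2, C7 sp3, C8 sp3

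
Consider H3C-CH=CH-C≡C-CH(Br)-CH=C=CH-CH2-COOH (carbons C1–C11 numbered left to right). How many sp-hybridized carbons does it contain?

C1: sp3
C2: sp2
C3: sp2
C4: sp ✓
C5: sp ✓
C6: sp3
C7: sp2
C8: sp ✓
C9: sp2
C10: sp3
C11: sp2
C4, C5, C8 → 3 sp carbons.

3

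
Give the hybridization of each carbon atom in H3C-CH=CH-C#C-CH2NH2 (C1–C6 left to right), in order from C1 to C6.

C1 sp3, C2 sp2, C3 sp2, C4 sp, C5 sp, C6 sp3

C1 is sp3: 4 σ bonds, 4 electron-density regions.
C2 (3 σ bonds, plus one π bond) has steric number 3: sp2.
C3 carries 3 σ bonds, plus one π bond, giving a steric number of 3, so it is sp2.
C4 (2 σ bonds, plus two π bonds) has steric number 2: sp.
C5 carries 2 σ bonds, plus two π bonds, giving a steric number of 2, so it is sp.
C6: 4 σ bonds; 4 regions of electron density → sp3.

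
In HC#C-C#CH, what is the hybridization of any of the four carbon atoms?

sp

Every carbon is part of a C≡C triple bond: two σ regions → sp.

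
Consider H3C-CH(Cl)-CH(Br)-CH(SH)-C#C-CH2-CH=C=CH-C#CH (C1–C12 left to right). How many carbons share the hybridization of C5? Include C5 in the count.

5

C5 is sp (two π bonds).
C1: sp3
C2: sp3
C3: sp3
C4: sp3
C5: sp ✓
C6: sp ✓
C7: sp3
C8: sp2
C9: sp ✓
C10: sp2
C11: sp ✓
C12: sp ✓
5 carbons are sp.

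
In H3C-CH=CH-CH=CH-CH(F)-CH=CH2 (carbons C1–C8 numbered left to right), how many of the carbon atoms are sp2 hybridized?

6

C1: sp3
C2: sp2 ✓
C3: sp2 ✓
C4: sp2 ✓
C5: sp2 ✓
C6: sp3
C7: sp2 ✓
C8: sp2 ✓
C2, C3, C4, C5, C7, C8 → 6 sp2 carbons.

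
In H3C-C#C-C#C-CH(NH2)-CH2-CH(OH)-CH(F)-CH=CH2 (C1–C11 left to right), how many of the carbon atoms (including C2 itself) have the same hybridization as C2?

4

C2 is sp (two π bonds).
C1: sp3
C2: sp ✓
C3: sp ✓
C4: sp ✓
C5: sp ✓
C6: sp3
C7: sp3
C8: sp3
C9: sp3
C10: sp2
C11: sp2
4 carbons are sp.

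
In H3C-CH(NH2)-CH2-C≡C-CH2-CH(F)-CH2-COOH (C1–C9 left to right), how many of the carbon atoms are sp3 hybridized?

C1: sp3 ✓
C2: sp3 ✓
C3: sp3 ✓
C4: sp
C5: sp
C6: sp3 ✓
C7: sp3 ✓
C8: sp3 ✓
C9: sp2
C1, C2, C3, C6, C7, C8 → 6 sp3 carbons.

6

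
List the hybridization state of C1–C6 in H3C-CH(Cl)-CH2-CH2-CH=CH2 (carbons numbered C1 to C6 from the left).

C1 sp3, C2 sp3, C3 sp3, C4 sp3, C5 sp2, C6 sp2

C1 is sp3: 4 σ bonds, 4 electron-density regions.
C2 carries 4 σ bonds, giving a steric number of 4, so it is sp3.
C3 is sp3: 4 σ bonds, 4 electron-density regions.
C4 has 4 σ bonds: steric number 4 → sp3.
C5 — 3 σ bonds, plus one π bond. Steric number 3, so sp2.
C6: 3 σ bonds, plus one π bond; 3 regions of electron density → sp2.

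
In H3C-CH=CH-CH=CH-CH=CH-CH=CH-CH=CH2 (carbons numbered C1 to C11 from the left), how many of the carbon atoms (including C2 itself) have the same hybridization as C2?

10

C2 is sp2 (one π bond).
C1: sp3
C2: sp2 ✓
C3: sp2 ✓
C4: sp2 ✓
C5: sp2 ✓
C6: sp2 ✓
C7: sp2 ✓
C8: sp2 ✓
C9: sp2 ✓
C10: sp2 ✓
C11: sp2 ✓
10 carbons are sp2.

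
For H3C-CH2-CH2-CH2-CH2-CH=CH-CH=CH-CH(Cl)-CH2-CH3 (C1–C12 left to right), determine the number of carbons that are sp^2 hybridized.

C1: sp3
C2: sp3
C3: sp3
C4: sp3
C5: sp3
C6: sp2 ✓
C7: sp2 ✓
C8: sp2 ✓
C9: sp2 ✓
C10: sp3
C11: sp3
C12: sp3
C6, C7, C8, C9 → 4 sp2 carbons.

4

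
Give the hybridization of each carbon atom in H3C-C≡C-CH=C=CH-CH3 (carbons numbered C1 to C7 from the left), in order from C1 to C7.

C1 (4 σ bonds) has steric number 4: sp3.
C2: 2 σ bonds, plus two π bonds — 2 electron domains, sp.
C3: 2 σ bonds, plus two π bonds; 2 regions of electron density → sp.
C4 is sp2: 3 σ bonds, plus one π bond, 3 electron-density regions.
C5 — 2 σ bonds, plus two π bonds. Steric number 2, so sp.
C6: 3 σ bonds, plus one π bond — 3 electron domains, sp2.
C7 has 4 σ bonds: steric number 4 → sp3.

C1 sp3, C2 sp, C3 sp, C4 sp2, C5 sp, C6 sp2, C7 sp3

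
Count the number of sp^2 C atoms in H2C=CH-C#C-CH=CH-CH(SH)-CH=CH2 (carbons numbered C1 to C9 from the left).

6

C1: sp2 ✓
C2: sp2 ✓
C3: sp
C4: sp
C5: sp2 ✓
C6: sp2 ✓
C7: sp3
C8: sp2 ✓
C9: sp2 ✓
C1, C2, C5, C6, C8, C9 → 6 sp2 carbons.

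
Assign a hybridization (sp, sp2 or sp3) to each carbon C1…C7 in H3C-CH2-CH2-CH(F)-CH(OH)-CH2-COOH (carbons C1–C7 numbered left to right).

C1 sp3, C2 sp3, C3 sp3, C4 sp3, C5 sp3, C6 sp3, C7 sp2

C1 (4 σ bonds) has steric number 4: sp3.
C2 (4 σ bonds) has steric number 4: sp3.
C3: 4 σ bonds; 4 regions of electron density → sp3.
C4 — 4 σ bonds. Steric number 4, so sp3.
C5 carries 4 σ bonds, giving a steric number of 4, so it is sp3.
C6 carries 4 σ bonds, giving a steric number of 4, so it is sp3.
C7 is sp2: 3 σ bonds, plus one π bond, 3 electron-density regions.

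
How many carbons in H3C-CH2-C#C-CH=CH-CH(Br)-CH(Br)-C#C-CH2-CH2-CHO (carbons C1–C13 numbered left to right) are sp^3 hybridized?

C1: sp3 ✓
C2: sp3 ✓
C3: sp
C4: sp
C5: sp2
C6: sp2
C7: sp3 ✓
C8: sp3 ✓
C9: sp
C10: sp
C11: sp3 ✓
C12: sp3 ✓
C13: sp2
C1, C2, C7, C8, C11, C12 → 6 sp3 carbons.

6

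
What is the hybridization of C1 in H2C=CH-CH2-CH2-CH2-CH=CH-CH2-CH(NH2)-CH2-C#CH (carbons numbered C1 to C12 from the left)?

sp^2

C1: 3 σ bonds, plus one π bond — 3 electron domains, sp2.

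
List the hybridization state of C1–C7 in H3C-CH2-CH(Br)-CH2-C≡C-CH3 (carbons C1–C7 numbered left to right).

C1 sp3, C2 sp3, C3 sp3, C4 sp3, C5 sp, C6 sp, C7 sp3

C1 is sp3: 4 σ bonds, 4 electron-density regions.
C2 is sp3: 4 σ bonds, 4 electron-density regions.
C3 (4 σ bonds) has steric number 4: sp3.
C4 carries 4 σ bonds, giving a steric number of 4, so it is sp3.
C5 — 2 σ bonds, plus two π bonds. Steric number 2, so sp.
C6: 2 σ bonds, plus two π bonds — 2 electron domains, sp.
C7 is sp3: 4 σ bonds, 4 electron-density regions.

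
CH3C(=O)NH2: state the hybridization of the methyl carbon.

sp³

The methyl carbon: 4 σ bonds; 4 regions of electron density → sp3.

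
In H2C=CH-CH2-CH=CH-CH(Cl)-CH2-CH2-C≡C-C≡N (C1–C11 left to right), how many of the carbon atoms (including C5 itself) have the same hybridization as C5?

4

C5 is sp2 (one π bond).
C1: sp2 ✓
C2: sp2 ✓
C3: sp3
C4: sp2 ✓
C5: sp2 ✓
C6: sp3
C7: sp3
C8: sp3
C9: sp
C10: sp
C11: sp
4 carbons are sp2.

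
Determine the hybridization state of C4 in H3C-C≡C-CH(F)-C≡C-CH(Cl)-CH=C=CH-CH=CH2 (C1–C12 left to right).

sp^3

C4 carries 4 σ bonds, giving a steric number of 4, so it is sp3.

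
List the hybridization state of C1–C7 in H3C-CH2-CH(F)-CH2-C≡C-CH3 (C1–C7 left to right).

C1 sp3, C2 sp3, C3 sp3, C4 sp3, C5 sp, C6 sp, C7 sp3

C1: 4 σ bonds — 4 electron domains, sp3.
C2 — 4 σ bonds. Steric number 4, so sp3.
C3: 4 σ bonds; 4 regions of electron density → sp3.
C4 — 4 σ bonds. Steric number 4, so sp3.
C5 (2 σ bonds, plus two π bonds) has steric number 2: sp.
C6 carries 2 σ bonds, plus two π bonds, giving a steric number of 2, so it is sp.
C7 (4 σ bonds) has steric number 4: sp3.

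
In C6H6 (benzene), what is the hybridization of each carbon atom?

Every ring carbon has three σ bonds and contributes one p electron to the aromatic π system.

sp²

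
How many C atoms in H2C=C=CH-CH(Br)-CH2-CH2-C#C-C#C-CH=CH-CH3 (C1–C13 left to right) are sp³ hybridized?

C1: sp2
C2: sp
C3: sp2
C4: sp3 ✓
C5: sp3 ✓
C6: sp3 ✓
C7: sp
C8: sp
C9: sp
C10: sp
C11: sp2
C12: sp2
C13: sp3 ✓
C4, C5, C6, C13 → 4 sp3 carbons.

4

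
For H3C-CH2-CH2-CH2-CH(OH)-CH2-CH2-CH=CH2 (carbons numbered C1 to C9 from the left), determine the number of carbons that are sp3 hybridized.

7

C1: sp3 ✓
C2: sp3 ✓
C3: sp3 ✓
C4: sp3 ✓
C5: sp3 ✓
C6: sp3 ✓
C7: sp3 ✓
C8: sp2
C9: sp2
C1, C2, C3, C4, C5, C6, C7 → 7 sp3 carbons.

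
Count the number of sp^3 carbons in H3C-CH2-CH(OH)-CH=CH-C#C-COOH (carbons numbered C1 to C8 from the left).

C1: sp3 ✓
C2: sp3 ✓
C3: sp3 ✓
C4: sp2
C5: sp2
C6: sp
C7: sp
C8: sp2
C1, C2, C3 → 3 sp3 carbons.

3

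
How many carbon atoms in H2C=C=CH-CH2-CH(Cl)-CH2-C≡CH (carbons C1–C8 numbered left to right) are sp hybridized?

C1: sp2
C2: sp ✓
C3: sp2
C4: sp3
C5: sp3
C6: sp3
C7: sp ✓
C8: sp ✓
C2, C7, C8 → 3 sp carbons.

3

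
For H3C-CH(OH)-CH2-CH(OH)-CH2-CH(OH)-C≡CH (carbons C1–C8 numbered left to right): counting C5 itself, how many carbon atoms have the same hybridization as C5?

6

C5 is sp3 (only σ bonds).
C1: sp3 ✓
C2: sp3 ✓
C3: sp3 ✓
C4: sp3 ✓
C5: sp3 ✓
C6: sp3 ✓
C7: sp
C8: sp
6 carbons are sp3.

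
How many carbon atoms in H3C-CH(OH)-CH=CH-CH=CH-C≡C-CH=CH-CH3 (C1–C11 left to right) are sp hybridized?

C1: sp3
C2: sp3
C3: sp2
C4: sp2
C5: sp2
C6: sp2
C7: sp ✓
C8: sp ✓
C9: sp2
C10: sp2
C11: sp3
C7, C8 → 2 sp carbons.

2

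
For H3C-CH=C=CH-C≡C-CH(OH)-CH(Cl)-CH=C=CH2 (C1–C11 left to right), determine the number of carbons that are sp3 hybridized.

C1: sp3 ✓
C2: sp2
C3: sp
C4: sp2
C5: sp
C6: sp
C7: sp3 ✓
C8: sp3 ✓
C9: sp2
C10: sp
C11: sp2
C1, C7, C8 → 3 sp3 carbons.

3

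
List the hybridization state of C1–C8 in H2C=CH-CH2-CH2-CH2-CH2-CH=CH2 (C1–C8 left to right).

C1: 3 σ bonds, plus one π bond; 3 regions of electron density → sp2.
C2: 3 σ bonds, plus one π bond; 3 regions of electron density → sp2.
C3 — 4 σ bonds. Steric number 4, so sp3.
C4 carries 4 σ bonds, giving a steric number of 4, so it is sp3.
C5 is sp3: 4 σ bonds, 4 electron-density regions.
C6: 4 σ bonds; 4 regions of electron density → sp3.
C7 — 3 σ bonds, plus one π bond. Steric number 3, so sp2.
C8 is sp2: 3 σ bonds, plus one π bond, 3 electron-density regions.

C1 sp2, C2 sp2, C3 sp3, C4 sp3, C5 sp3, C6 sp3, C7 sp2, C8 sp2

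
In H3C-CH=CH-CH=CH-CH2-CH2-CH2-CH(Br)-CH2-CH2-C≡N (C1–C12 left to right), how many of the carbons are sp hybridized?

1

C1: sp3
C2: sp2
C3: sp2
C4: sp2
C5: sp2
C6: sp3
C7: sp3
C8: sp3
C9: sp3
C10: sp3
C11: sp3
C12: sp ✓
C12 → 1 sp carbon.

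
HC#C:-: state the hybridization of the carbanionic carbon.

sp

One σ bond + one lone pair = steric number 2 → sp.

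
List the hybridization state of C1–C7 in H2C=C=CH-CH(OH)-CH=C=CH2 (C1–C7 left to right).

C1 — 3 σ bonds, plus one π bond. Steric number 3, so sp2.
C2 has 2 σ bonds, plus two π bonds: steric number 2 → sp.
C3 — 3 σ bonds, plus one π bond. Steric number 3, so sp2.
C4 — 4 σ bonds. Steric number 4, so sp3.
C5 carries 3 σ bonds, plus one π bond, giving a steric number of 3, so it is sp2.
C6: 2 σ bonds, plus two π bonds — 2 electron domains, sp.
C7: 3 σ bonds, plus one π bond — 3 electron domains, sp2.

C1 sp2, C2 sp, C3 sp2, C4 sp3, C5 sp2, C6 sp, C7 sp2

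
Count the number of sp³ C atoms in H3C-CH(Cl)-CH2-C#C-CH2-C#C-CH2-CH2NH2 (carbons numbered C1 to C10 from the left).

C1: sp3 ✓
C2: sp3 ✓
C3: sp3 ✓
C4: sp
C5: sp
C6: sp3 ✓
C7: sp
C8: sp
C9: sp3 ✓
C10: sp3 ✓
C1, C2, C3, C6, C9, C10 → 6 sp3 carbons.

6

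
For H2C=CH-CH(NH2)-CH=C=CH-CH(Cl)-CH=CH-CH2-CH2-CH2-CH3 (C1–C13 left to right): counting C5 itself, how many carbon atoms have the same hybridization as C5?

C5 is sp (two π bonds).
C1: sp2
C2: sp2
C3: sp3
C4: sp2
C5: sp ✓
C6: sp2
C7: sp3
C8: sp2
C9: sp2
C10: sp3
C11: sp3
C12: sp3
C13: sp3
1 carbon is sp.

1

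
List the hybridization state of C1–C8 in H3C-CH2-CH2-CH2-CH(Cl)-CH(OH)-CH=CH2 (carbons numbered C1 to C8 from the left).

C1: 4 σ bonds — 4 electron domains, sp3.
C2 has 4 σ bonds: steric number 4 → sp3.
C3 is sp3: 4 σ bonds, 4 electron-density regions.
C4 has 4 σ bonds: steric number 4 → sp3.
C5 (4 σ bonds) has steric number 4: sp3.
C6 — 4 σ bonds. Steric number 4, so sp3.
C7 is sp2: 3 σ bonds, plus one π bond, 3 electron-density regions.
C8 — 3 σ bonds, plus one π bond. Steric number 3, so sp2.

C1 sp3, C2 sp3, C3 sp3, C4 sp3, C5 sp3, C6 sp3, C7 sp2, C8 sp2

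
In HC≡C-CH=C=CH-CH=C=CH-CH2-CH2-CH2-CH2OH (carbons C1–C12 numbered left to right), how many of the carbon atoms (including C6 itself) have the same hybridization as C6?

C6 is sp2 (one π bond).
C1: sp
C2: sp
C3: sp2 ✓
C4: sp
C5: sp2 ✓
C6: sp2 ✓
C7: sp
C8: sp2 ✓
C9: sp3
C10: sp3
C11: sp3
C12: sp3
4 carbons are sp2.

4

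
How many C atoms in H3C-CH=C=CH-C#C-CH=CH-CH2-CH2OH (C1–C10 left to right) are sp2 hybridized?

C1: sp3
C2: sp2 ✓
C3: sp
C4: sp2 ✓
C5: sp
C6: sp
C7: sp2 ✓
C8: sp2 ✓
C9: sp3
C10: sp3
C2, C4, C7, C8 → 4 sp2 carbons.

4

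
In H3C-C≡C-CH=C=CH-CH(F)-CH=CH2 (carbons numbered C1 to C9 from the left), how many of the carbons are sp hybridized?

C1: sp3
C2: sp ✓
C3: sp ✓
C4: sp2
C5: sp ✓
C6: sp2
C7: sp3
C8: sp2
C9: sp2
C2, C3, C5 → 3 sp carbons.

3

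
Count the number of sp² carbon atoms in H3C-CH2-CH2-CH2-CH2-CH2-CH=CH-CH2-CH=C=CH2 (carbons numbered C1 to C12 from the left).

C1: sp3
C2: sp3
C3: sp3
C4: sp3
C5: sp3
C6: sp3
C7: sp2 ✓
C8: sp2 ✓
C9: sp3
C10: sp2 ✓
C11: sp
C12: sp2 ✓
C7, C8, C10, C12 → 4 sp2 carbons.

4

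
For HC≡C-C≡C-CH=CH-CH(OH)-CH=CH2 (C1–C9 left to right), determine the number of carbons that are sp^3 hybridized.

C1: sp
C2: sp
C3: sp
C4: sp
C5: sp2
C6: sp2
C7: sp3 ✓
C8: sp2
C9: sp2
C7 → 1 sp3 carbon.

1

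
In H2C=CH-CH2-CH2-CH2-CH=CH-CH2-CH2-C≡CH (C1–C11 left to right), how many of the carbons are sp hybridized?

C1: sp2
C2: sp2
C3: sp3
C4: sp3
C5: sp3
C6: sp2
C7: sp2
C8: sp3
C9: sp3
C10: sp ✓
C11: sp ✓
C10, C11 → 2 sp carbons.

2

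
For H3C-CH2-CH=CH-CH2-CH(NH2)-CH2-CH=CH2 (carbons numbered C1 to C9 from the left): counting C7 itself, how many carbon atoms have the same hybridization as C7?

5

C7 is sp3 (only σ bonds).
C1: sp3 ✓
C2: sp3 ✓
C3: sp2
C4: sp2
C5: sp3 ✓
C6: sp3 ✓
C7: sp3 ✓
C8: sp2
C9: sp2
5 carbons are sp3.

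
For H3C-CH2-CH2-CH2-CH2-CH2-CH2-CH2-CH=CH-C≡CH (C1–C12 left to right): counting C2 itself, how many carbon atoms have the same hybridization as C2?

8

C2 is sp3 (only σ bonds).
C1: sp3 ✓
C2: sp3 ✓
C3: sp3 ✓
C4: sp3 ✓
C5: sp3 ✓
C6: sp3 ✓
C7: sp3 ✓
C8: sp3 ✓
C9: sp2
C10: sp2
C11: sp
C12: sp
8 carbons are sp3.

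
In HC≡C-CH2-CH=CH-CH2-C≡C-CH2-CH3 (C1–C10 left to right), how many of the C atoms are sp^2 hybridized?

2

C1: sp
C2: sp
C3: sp3
C4: sp2 ✓
C5: sp2 ✓
C6: sp3
C7: sp
C8: sp
C9: sp3
C10: sp3
C4, C5 → 2 sp2 carbons.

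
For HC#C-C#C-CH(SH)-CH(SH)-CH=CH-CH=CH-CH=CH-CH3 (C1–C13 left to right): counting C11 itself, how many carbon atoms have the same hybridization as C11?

C11 is sp2 (one π bond).
C1: sp
C2: sp
C3: sp
C4: sp
C5: sp3
C6: sp3
C7: sp2 ✓
C8: sp2 ✓
C9: sp2 ✓
C10: sp2 ✓
C11: sp2 ✓
C12: sp2 ✓
C13: sp3
6 carbons are sp2.

6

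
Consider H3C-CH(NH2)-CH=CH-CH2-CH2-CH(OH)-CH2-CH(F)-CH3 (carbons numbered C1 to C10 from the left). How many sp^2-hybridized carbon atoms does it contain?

2

C1: sp3
C2: sp3
C3: sp2 ✓
C4: sp2 ✓
C5: sp3
C6: sp3
C7: sp3
C8: sp3
C9: sp3
C10: sp3
C3, C4 → 2 sp2 carbons.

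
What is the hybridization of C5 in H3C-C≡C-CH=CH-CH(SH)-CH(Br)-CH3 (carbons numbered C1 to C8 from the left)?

C5 is sp2: 3 σ bonds, plus one π bond, 3 electron-density regions.

sp²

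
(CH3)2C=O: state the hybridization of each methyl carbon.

Each methyl carbon has 4 σ bonds: steric number 4 → sp3.

sp³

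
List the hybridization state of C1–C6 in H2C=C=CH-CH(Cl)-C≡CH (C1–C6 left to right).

C1 is sp2: 3 σ bonds, plus one π bond, 3 electron-density regions.
C2: 2 σ bonds, plus two π bonds — 2 electron domains, sp.
C3 carries 3 σ bonds, plus one π bond, giving a steric number of 3, so it is sp2.
C4 carries 4 σ bonds, giving a steric number of 4, so it is sp3.
C5: 2 σ bonds, plus two π bonds; 2 regions of electron density → sp.
C6 has 2 σ bonds, plus two π bonds: steric number 2 → sp.

C1 sp2, C2 sp, C3 sp2, C4 sp3, C5 sp, C6 sp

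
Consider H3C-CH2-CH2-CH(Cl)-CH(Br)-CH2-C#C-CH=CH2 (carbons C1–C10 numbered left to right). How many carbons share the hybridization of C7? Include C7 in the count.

C7 is sp (two π bonds).
C1: sp3
C2: sp3
C3: sp3
C4: sp3
C5: sp3
C6: sp3
C7: sp ✓
C8: sp ✓
C9: sp2
C10: sp2
2 carbons are sp.

2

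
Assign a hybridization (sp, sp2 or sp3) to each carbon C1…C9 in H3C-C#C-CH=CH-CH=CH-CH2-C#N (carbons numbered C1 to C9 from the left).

C1 sp3, C2 sp, C3 sp, C4 sp2, C5 sp2, C6 sp2, C7 sp2, C8 sp3, C9 sp

C1 carries 4 σ bonds, giving a steric number of 4, so it is sp3.
C2 is sp: 2 σ bonds, plus two π bonds, 2 electron-density regions.
C3 (2 σ bonds, plus two π bonds) has steric number 2: sp.
C4 is sp2: 3 σ bonds, plus one π bond, 3 electron-density regions.
C5 is sp2: 3 σ bonds, plus one π bond, 3 electron-density regions.
C6 carries 3 σ bonds, plus one π bond, giving a steric number of 3, so it is sp2.
C7 has 3 σ bonds, plus one π bond: steric number 3 → sp2.
C8: 4 σ bonds; 4 regions of electron density → sp3.
C9 (2 σ bonds, plus two π bonds) has steric number 2: sp.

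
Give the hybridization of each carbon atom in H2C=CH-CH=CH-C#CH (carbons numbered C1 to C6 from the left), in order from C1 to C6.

C1 sp2, C2 sp2, C3 sp2, C4 sp2, C5 sp, C6 sp

C1 (3 σ bonds, plus one π bond) has steric number 3: sp2.
C2: 3 σ bonds, plus one π bond; 3 regions of electron density → sp2.
C3 — 3 σ bonds, plus one π bond. Steric number 3, so sp2.
C4 — 3 σ bonds, plus one π bond. Steric number 3, so sp2.
C5 has 2 σ bonds, plus two π bonds: steric number 2 → sp.
C6 carries 2 σ bonds, plus two π bonds, giving a steric number of 2, so it is sp.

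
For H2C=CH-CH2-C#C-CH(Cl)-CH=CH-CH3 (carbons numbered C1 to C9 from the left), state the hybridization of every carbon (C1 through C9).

C1 — 3 σ bonds, plus one π bond. Steric number 3, so sp2.
C2 is sp2: 3 σ bonds, plus one π bond, 3 electron-density regions.
C3 carries 4 σ bonds, giving a steric number of 4, so it is sp3.
C4 (2 σ bonds, plus two π bonds) has steric number 2: sp.
C5 (2 σ bonds, plus two π bonds) has steric number 2: sp.
C6 has 4 σ bonds: steric number 4 → sp3.
C7 carries 3 σ bonds, plus one π bond, giving a steric number of 3, so it is sp2.
C8 (3 σ bonds, plus one π bond) has steric number 3: sp2.
C9 carries 4 σ bonds, giving a steric number of 4, so it is sp3.

C1 sp2, C2 sp2, C3 sp3, C4 sp, C5 sp, C6 sp3, C7 sp2, C8 sp2, C9 sp3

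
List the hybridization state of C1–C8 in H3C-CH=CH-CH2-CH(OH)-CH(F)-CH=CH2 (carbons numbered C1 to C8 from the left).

C1: 4 σ bonds — 4 electron domains, sp3.
C2 (3 σ bonds, plus one π bond) has steric number 3: sp2.
C3 — 3 σ bonds, plus one π bond. Steric number 3, so sp2.
C4 carries 4 σ bonds, giving a steric number of 4, so it is sp3.
C5 has 4 σ bonds: steric number 4 → sp3.
C6: 4 σ bonds; 4 regions of electron density → sp3.
C7: 3 σ bonds, plus one π bond; 3 regions of electron density → sp2.
C8 is sp2: 3 σ bonds, plus one π bond, 3 electron-density regions.

C1 sp3, C2 sp2, C3 sp2, C4 sp3, C5 sp3, C6 sp3, C7 sp2, C8 sp2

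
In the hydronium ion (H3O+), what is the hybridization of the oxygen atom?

Three σ bonds + one lone pair = steric number 4 → sp3.

sp^3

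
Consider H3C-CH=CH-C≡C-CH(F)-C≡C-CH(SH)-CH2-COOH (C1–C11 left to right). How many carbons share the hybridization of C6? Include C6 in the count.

4

C6 is sp3 (only σ bonds).
C1: sp3 ✓
C2: sp2
C3: sp2
C4: sp
C5: sp
C6: sp3 ✓
C7: sp
C8: sp
C9: sp3 ✓
C10: sp3 ✓
C11: sp2
4 carbons are sp3.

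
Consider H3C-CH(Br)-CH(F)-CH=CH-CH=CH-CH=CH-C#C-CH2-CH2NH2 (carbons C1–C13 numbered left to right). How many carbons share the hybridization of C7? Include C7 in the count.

C7 is sp2 (one π bond).
C1: sp3
C2: sp3
C3: sp3
C4: sp2 ✓
C5: sp2 ✓
C6: sp2 ✓
C7: sp2 ✓
C8: sp2 ✓
C9: sp2 ✓
C10: sp
C11: sp
C12: sp3
C13: sp3
6 carbons are sp2.

6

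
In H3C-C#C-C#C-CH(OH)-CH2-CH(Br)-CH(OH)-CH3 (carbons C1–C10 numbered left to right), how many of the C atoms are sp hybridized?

4

C1: sp3
C2: sp ✓
C3: sp ✓
C4: sp ✓
C5: sp ✓
C6: sp3
C7: sp3
C8: sp3
C9: sp3
C10: sp3
C2, C3, C4, C5 → 4 sp carbons.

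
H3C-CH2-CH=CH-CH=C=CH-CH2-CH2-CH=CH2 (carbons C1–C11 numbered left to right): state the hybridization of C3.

sp^2

C3 — 3 σ bonds, plus one π bond. Steric number 3, so sp2.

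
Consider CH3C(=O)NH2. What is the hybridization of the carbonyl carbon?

sp^2

The carbonyl carbon: 3 σ bonds, plus one π bond — 3 electron domains, sp2.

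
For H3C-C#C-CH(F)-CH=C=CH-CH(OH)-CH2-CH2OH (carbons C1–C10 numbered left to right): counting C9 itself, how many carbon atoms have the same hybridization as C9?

5

C9 is sp3 (only σ bonds).
C1: sp3 ✓
C2: sp
C3: sp
C4: sp3 ✓
C5: sp2
C6: sp
C7: sp2
C8: sp3 ✓
C9: sp3 ✓
C10: sp3 ✓
5 carbons are sp3.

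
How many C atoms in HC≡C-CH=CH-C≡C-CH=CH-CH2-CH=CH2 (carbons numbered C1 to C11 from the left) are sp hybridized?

C1: sp ✓
C2: sp ✓
C3: sp2
C4: sp2
C5: sp ✓
C6: sp ✓
C7: sp2
C8: sp2
C9: sp3
C10: sp2
C11: sp2
C1, C2, C5, C6 → 4 sp carbons.

4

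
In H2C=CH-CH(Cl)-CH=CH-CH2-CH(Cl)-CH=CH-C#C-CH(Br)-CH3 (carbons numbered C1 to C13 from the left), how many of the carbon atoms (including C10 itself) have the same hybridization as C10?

C10 is sp (two π bonds).
C1: sp2
C2: sp2
C3: sp3
C4: sp2
C5: sp2
C6: sp3
C7: sp3
C8: sp2
C9: sp2
C10: sp ✓
C11: sp ✓
C12: sp3
C13: sp3
2 carbons are sp.

2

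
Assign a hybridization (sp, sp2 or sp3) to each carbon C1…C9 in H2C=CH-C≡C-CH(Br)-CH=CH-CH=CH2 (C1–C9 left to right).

C1 carries 3 σ bonds, plus one π bond, giving a steric number of 3, so it is sp2.
C2 has 3 σ bonds, plus one π bond: steric number 3 → sp2.
C3: 2 σ bonds, plus two π bonds; 2 regions of electron density → sp.
C4 is sp: 2 σ bonds, plus two π bonds, 2 electron-density regions.
C5 carries 4 σ bonds, giving a steric number of 4, so it is sp3.
C6 — 3 σ bonds, plus one π bond. Steric number 3, so sp2.
C7 — 3 σ bonds, plus one π bond. Steric number 3, so sp2.
C8 has 3 σ bonds, plus one π bond: steric number 3 → sp2.
C9 — 3 σ bonds, plus one π bond. Steric number 3, so sp2.

C1 sp2, C2 sp2, C3 sp, C4 sp, C5 sp3, C6 sp2, C7 sp2, C8 sp2, C9 sp2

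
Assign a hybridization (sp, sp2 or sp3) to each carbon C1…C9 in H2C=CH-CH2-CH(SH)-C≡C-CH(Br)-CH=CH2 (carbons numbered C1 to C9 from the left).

C1 sp2, C2 sp2, C3 sp3, C4 sp3, C5 sp, C6 sp, C7 sp3, C8 sp2, C9 sp2

C1: 3 σ bonds, plus one π bond; 3 regions of electron density → sp2.
C2: 3 σ bonds, plus one π bond; 3 regions of electron density → sp2.
C3 (4 σ bonds) has steric number 4: sp3.
C4 carries 4 σ bonds, giving a steric number of 4, so it is sp3.
C5 (2 σ bonds, plus two π bonds) has steric number 2: sp.
C6 (2 σ bonds, plus two π bonds) has steric number 2: sp.
C7: 4 σ bonds — 4 electron domains, sp3.
C8 (3 σ bonds, plus one π bond) has steric number 3: sp2.
C9 is sp2: 3 σ bonds, plus one π bond, 3 electron-density regions.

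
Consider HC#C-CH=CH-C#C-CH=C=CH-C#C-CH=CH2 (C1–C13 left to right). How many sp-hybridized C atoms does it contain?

C1: sp ✓
C2: sp ✓
C3: sp2
C4: sp2
C5: sp ✓
C6: sp ✓
C7: sp2
C8: sp ✓
C9: sp2
C10: sp ✓
C11: sp ✓
C12: sp2
C13: sp2
C1, C2, C5, C6, C8, C10, C11 → 7 sp carbons.

7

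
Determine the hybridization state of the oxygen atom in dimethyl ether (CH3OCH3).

sp3

Two σ bonds + two lone pairs = steric number 4 → sp3.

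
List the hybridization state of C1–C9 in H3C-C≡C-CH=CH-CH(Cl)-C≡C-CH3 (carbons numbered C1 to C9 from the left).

C1 sp3, C2 sp, C3 sp, C4 sp2, C5 sp2, C6 sp3, C7 sp, C8 sp, C9 sp3

C1 carries 4 σ bonds, giving a steric number of 4, so it is sp3.
C2 carries 2 σ bonds, plus two π bonds, giving a steric number of 2, so it is sp.
C3: 2 σ bonds, plus two π bonds; 2 regions of electron density → sp.
C4 has 3 σ bonds, plus one π bond: steric number 3 → sp2.
C5 (3 σ bonds, plus one π bond) has steric number 3: sp2.
C6 — 4 σ bonds. Steric number 4, so sp3.
C7 carries 2 σ bonds, plus two π bonds, giving a steric number of 2, so it is sp.
C8 has 2 σ bonds, plus two π bonds: steric number 2 → sp.
C9 is sp3: 4 σ bonds, 4 electron-density regions.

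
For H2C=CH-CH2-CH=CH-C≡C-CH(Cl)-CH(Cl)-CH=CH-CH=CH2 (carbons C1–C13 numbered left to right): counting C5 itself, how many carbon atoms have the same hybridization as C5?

8

C5 is sp2 (one π bond).
C1: sp2 ✓
C2: sp2 ✓
C3: sp3
C4: sp2 ✓
C5: sp2 ✓
C6: sp
C7: sp
C8: sp3
C9: sp3
C10: sp2 ✓
C11: sp2 ✓
C12: sp2 ✓
C13: sp2 ✓
8 carbons are sp2.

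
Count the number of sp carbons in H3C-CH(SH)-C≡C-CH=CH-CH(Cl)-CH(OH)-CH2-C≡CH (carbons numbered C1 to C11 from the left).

C1: sp3
C2: sp3
C3: sp ✓
C4: sp ✓
C5: sp2
C6: sp2
C7: sp3
C8: sp3
C9: sp3
C10: sp ✓
C11: sp ✓
C3, C4, C10, C11 → 4 sp carbons.

4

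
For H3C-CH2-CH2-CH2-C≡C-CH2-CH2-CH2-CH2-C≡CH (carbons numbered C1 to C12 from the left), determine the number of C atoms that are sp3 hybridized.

8

C1: sp3 ✓
C2: sp3 ✓
C3: sp3 ✓
C4: sp3 ✓
C5: sp
C6: sp
C7: sp3 ✓
C8: sp3 ✓
C9: sp3 ✓
C10: sp3 ✓
C11: sp
C12: sp
C1, C2, C3, C4, C7, C8, C9, C10 → 8 sp3 carbons.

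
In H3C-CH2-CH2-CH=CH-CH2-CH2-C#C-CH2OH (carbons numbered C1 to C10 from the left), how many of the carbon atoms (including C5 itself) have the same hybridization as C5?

2

C5 is sp2 (one π bond).
C1: sp3
C2: sp3
C3: sp3
C4: sp2 ✓
C5: sp2 ✓
C6: sp3
C7: sp3
C8: sp
C9: sp
C10: sp3
2 carbons are sp2.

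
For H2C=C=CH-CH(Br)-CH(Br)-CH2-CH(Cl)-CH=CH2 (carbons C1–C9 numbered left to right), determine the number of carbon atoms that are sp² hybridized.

4

C1: sp2 ✓
C2: sp
C3: sp2 ✓
C4: sp3
C5: sp3
C6: sp3
C7: sp3
C8: sp2 ✓
C9: sp2 ✓
C1, C3, C8, C9 → 4 sp2 carbons.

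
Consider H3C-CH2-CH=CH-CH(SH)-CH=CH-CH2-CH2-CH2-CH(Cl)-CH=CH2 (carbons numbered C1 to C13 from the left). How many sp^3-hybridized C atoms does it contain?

7

C1: sp3 ✓
C2: sp3 ✓
C3: sp2
C4: sp2
C5: sp3 ✓
C6: sp2
C7: sp2
C8: sp3 ✓
C9: sp3 ✓
C10: sp3 ✓
C11: sp3 ✓
C12: sp2
C13: sp2
C1, C2, C5, C8, C9, C10, C11 → 7 sp3 carbons.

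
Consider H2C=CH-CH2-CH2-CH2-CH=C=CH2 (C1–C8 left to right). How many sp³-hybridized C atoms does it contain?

C1: sp2
C2: sp2
C3: sp3 ✓
C4: sp3 ✓
C5: sp3 ✓
C6: sp2
C7: sp
C8: sp2
C3, C4, C5 → 3 sp3 carbons.

3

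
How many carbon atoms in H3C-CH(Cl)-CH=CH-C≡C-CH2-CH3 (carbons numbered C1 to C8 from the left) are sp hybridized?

2

C1: sp3
C2: sp3
C3: sp2
C4: sp2
C5: sp ✓
C6: sp ✓
C7: sp3
C8: sp3
C5, C6 → 2 sp carbons.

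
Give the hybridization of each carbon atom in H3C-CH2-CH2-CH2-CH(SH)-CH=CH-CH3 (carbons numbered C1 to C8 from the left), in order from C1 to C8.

C1 — 4 σ bonds. Steric number 4, so sp3.
C2: 4 σ bonds; 4 regions of electron density → sp3.
C3: 4 σ bonds; 4 regions of electron density → sp3.
C4 (4 σ bonds) has steric number 4: sp3.
C5 has 4 σ bonds: steric number 4 → sp3.
C6 — 3 σ bonds, plus one π bond. Steric number 3, so sp2.
C7 — 3 σ bonds, plus one π bond. Steric number 3, so sp2.
C8 (4 σ bonds) has steric number 4: sp3.

C1 sp3, C2 sp3, C3 sp3, C4 sp3, C5 sp3, C6 sp2, C7 sp2, C8 sp3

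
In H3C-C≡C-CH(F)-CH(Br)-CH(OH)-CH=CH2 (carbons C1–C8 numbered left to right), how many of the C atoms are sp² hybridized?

2

C1: sp3
C2: sp
C3: sp
C4: sp3
C5: sp3
C6: sp3
C7: sp2 ✓
C8: sp2 ✓
C7, C8 → 2 sp2 carbons.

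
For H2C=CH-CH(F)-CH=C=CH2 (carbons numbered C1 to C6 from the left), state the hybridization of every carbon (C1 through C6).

C1 — 3 σ bonds, plus one π bond. Steric number 3, so sp2.
C2: 3 σ bonds, plus one π bond; 3 regions of electron density → sp2.
C3 carries 4 σ bonds, giving a steric number of 4, so it is sp3.
C4 has 3 σ bonds, plus one π bond: steric number 3 → sp2.
C5: 2 σ bonds, plus two π bonds; 2 regions of electron density → sp.
C6: 3 σ bonds, plus one π bond — 3 electron domains, sp2.

C1 sp2, C2 sp2, C3 sp3, C4 sp2, C5 sp, C6 sp2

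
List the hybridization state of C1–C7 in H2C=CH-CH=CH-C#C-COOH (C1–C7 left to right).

C1: 3 σ bonds, plus one π bond; 3 regions of electron density → sp2.
C2 is sp2: 3 σ bonds, plus one π bond, 3 electron-density regions.
C3: 3 σ bonds, plus one π bond — 3 electron domains, sp2.
C4 is sp2: 3 σ bonds, plus one π bond, 3 electron-density regions.
C5 carries 2 σ bonds, plus two π bonds, giving a steric number of 2, so it is sp.
C6 (2 σ bonds, plus two π bonds) has steric number 2: sp.
C7 carries 3 σ bonds, plus one π bond, giving a steric number of 3, so it is sp2.

C1 sp2, C2 sp2, C3 sp2, C4 sp2, C5 sp, C6 sp, C7 sp2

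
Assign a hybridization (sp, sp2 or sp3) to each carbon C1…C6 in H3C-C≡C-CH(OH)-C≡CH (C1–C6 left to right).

C1: 4 σ bonds — 4 electron domains, sp3.
C2 is sp: 2 σ bonds, plus two π bonds, 2 electron-density regions.
C3 has 2 σ bonds, plus two π bonds: steric number 2 → sp.
C4 (4 σ bonds) has steric number 4: sp3.
C5 — 2 σ bonds, plus two π bonds. Steric number 2, so sp.
C6: 2 σ bonds, plus two π bonds — 2 electron domains, sp.

C1 sp3, C2 sp, C3 sp, C4 sp3, C5 sp, C6 sp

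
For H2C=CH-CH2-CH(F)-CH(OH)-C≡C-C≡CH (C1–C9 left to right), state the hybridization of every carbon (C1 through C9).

C1: 3 σ bonds, plus one π bond — 3 electron domains, sp2.
C2 is sp2: 3 σ bonds, plus one π bond, 3 electron-density regions.
C3: 4 σ bonds — 4 electron domains, sp3.
C4 is sp3: 4 σ bonds, 4 electron-density regions.
C5: 4 σ bonds — 4 electron domains, sp3.
C6 — 2 σ bonds, plus two π bonds. Steric number 2, so sp.
C7 — 2 σ bonds, plus two π bonds. Steric number 2, so sp.
C8: 2 σ bonds, plus two π bonds — 2 electron domains, sp.
C9 (2 σ bonds, plus two π bonds) has steric number 2: sp.

C1 sp2, C2 sp2, C3 sp3, C4 sp3, C5 sp3, C6 sp, C7 sp, C8 sp, C9 sp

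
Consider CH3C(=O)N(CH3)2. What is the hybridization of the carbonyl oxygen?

The carbonyl oxygen carries 1 σ bond and 2 lone pairs, plus one π bond, giving a steric number of 3, so it is sp2.

sp²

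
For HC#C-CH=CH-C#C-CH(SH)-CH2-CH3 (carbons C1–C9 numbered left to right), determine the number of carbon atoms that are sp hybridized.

C1: sp ✓
C2: sp ✓
C3: sp2
C4: sp2
C5: sp ✓
C6: sp ✓
C7: sp3
C8: sp3
C9: sp3
C1, C2, C5, C6 → 4 sp carbons.

4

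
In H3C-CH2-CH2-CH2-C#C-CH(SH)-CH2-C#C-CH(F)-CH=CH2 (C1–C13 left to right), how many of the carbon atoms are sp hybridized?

C1: sp3
C2: sp3
C3: sp3
C4: sp3
C5: sp ✓
C6: sp ✓
C7: sp3
C8: sp3
C9: sp ✓
C10: sp ✓
C11: sp3
C12: sp2
C13: sp2
C5, C6, C9, C10 → 4 sp carbons.

4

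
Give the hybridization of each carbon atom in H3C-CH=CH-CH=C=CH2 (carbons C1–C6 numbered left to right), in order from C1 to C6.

C1: 4 σ bonds; 4 regions of electron density → sp3.
C2 is sp2: 3 σ bonds, plus one π bond, 3 electron-density regions.
C3: 3 σ bonds, plus one π bond; 3 regions of electron density → sp2.
C4 is sp2: 3 σ bonds, plus one π bond, 3 electron-density regions.
C5: 2 σ bonds, plus two π bonds; 2 regions of electron density → sp.
C6 has 3 σ bonds, plus one π bond: steric number 3 → sp2.

C1 sp3, C2 sp2, C3 sp2, C4 sp2, C5 sp, C6 sp2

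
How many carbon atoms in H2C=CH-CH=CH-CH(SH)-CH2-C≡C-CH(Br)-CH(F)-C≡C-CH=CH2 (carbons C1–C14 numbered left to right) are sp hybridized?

C1: sp2
C2: sp2
C3: sp2
C4: sp2
C5: sp3
C6: sp3
C7: sp ✓
C8: sp ✓
C9: sp3
C10: sp3
C11: sp ✓
C12: sp ✓
C13: sp2
C14: sp2
C7, C8, C11, C12 → 4 sp carbons.

4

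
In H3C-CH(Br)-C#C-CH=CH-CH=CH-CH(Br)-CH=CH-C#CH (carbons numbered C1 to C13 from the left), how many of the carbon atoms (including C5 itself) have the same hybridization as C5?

C5 is sp2 (one π bond).
C1: sp3
C2: sp3
C3: sp
C4: sp
C5: sp2 ✓
C6: sp2 ✓
C7: sp2 ✓
C8: sp2 ✓
C9: sp3
C10: sp2 ✓
C11: sp2 ✓
C12: sp
C13: sp
6 carbons are sp2.

6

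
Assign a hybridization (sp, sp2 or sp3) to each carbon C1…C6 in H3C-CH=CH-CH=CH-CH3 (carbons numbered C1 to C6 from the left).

C1 sp3, C2 sp2, C3 sp2, C4 sp2, C5 sp2, C6 sp3

C1 is sp3: 4 σ bonds, 4 electron-density regions.
C2: 3 σ bonds, plus one π bond; 3 regions of electron density → sp2.
C3: 3 σ bonds, plus one π bond; 3 regions of electron density → sp2.
C4: 3 σ bonds, plus one π bond — 3 electron domains, sp2.
C5: 3 σ bonds, plus one π bond — 3 electron domains, sp2.
C6 is sp3: 4 σ bonds, 4 electron-density regions.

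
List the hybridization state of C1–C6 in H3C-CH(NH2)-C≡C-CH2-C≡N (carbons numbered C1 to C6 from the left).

C1 sp3, C2 sp3, C3 sp, C4 sp, C5 sp3, C6 sp

C1: 4 σ bonds — 4 electron domains, sp3.
C2: 4 σ bonds — 4 electron domains, sp3.
C3 has 2 σ bonds, plus two π bonds: steric number 2 → sp.
C4 (2 σ bonds, plus two π bonds) has steric number 2: sp.
C5 — 4 σ bonds. Steric number 4, so sp3.
C6 has 2 σ bonds, plus two π bonds: steric number 2 → sp.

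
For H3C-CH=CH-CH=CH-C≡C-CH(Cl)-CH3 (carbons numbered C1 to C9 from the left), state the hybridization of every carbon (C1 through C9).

C1: 4 σ bonds — 4 electron domains, sp3.
C2: 3 σ bonds, plus one π bond — 3 electron domains, sp2.
C3 is sp2: 3 σ bonds, plus one π bond, 3 electron-density regions.
C4 — 3 σ bonds, plus one π bond. Steric number 3, so sp2.
C5 has 3 σ bonds, plus one π bond: steric number 3 → sp2.
C6: 2 σ bonds, plus two π bonds — 2 electron domains, sp.
C7: 2 σ bonds, plus two π bonds — 2 electron domains, sp.
C8 — 4 σ bonds. Steric number 4, so sp3.
C9: 4 σ bonds; 4 regions of electron density → sp3.

C1 sp3, C2 sp2, C3 sp2, C4 sp2, C5 sp2, C6 sp, C7 sp, C8 sp3, C9 sp3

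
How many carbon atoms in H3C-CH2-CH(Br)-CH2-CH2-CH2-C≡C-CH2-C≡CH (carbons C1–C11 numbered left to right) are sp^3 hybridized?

C1: sp3 ✓
C2: sp3 ✓
C3: sp3 ✓
C4: sp3 ✓
C5: sp3 ✓
C6: sp3 ✓
C7: sp
C8: sp
C9: sp3 ✓
C10: sp
C11: sp
C1, C2, C3, C4, C5, C6, C9 → 7 sp3 carbons.

7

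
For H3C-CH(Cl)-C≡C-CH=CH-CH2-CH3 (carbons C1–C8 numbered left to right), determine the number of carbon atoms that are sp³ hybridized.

C1: sp3 ✓
C2: sp3 ✓
C3: sp
C4: sp
C5: sp2
C6: sp2
C7: sp3 ✓
C8: sp3 ✓
C1, C2, C7, C8 → 4 sp3 carbons.

4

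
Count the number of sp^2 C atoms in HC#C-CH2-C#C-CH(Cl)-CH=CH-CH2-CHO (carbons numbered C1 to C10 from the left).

C1: sp
C2: sp
C3: sp3
C4: sp
C5: sp
C6: sp3
C7: sp2 ✓
C8: sp2 ✓
C9: sp3
C10: sp2 ✓
C7, C8, C10 → 3 sp2 carbons.

3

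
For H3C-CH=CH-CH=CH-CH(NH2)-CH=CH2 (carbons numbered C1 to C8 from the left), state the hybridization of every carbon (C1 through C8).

C1 sp3, C2 sp2, C3 sp2, C4 sp2, C5 sp2, C6 sp3, C7 sp2, C8 sp2

C1 — 4 σ bonds. Steric number 4, so sp3.
C2 — 3 σ bonds, plus one π bond. Steric number 3, so sp2.
C3 is sp2: 3 σ bonds, plus one π bond, 3 electron-density regions.
C4 carries 3 σ bonds, plus one π bond, giving a steric number of 3, so it is sp2.
C5 has 3 σ bonds, plus one π bond: steric number 3 → sp2.
C6 is sp3: 4 σ bonds, 4 electron-density regions.
C7 (3 σ bonds, plus one π bond) has steric number 3: sp2.
C8 has 3 σ bonds, plus one π bond: steric number 3 → sp2.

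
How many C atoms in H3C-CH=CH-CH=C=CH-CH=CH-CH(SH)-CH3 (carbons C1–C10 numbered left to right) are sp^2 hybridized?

C1: sp3
C2: sp2 ✓
C3: sp2 ✓
C4: sp2 ✓
C5: sp
C6: sp2 ✓
C7: sp2 ✓
C8: sp2 ✓
C9: sp3
C10: sp3
C2, C3, C4, C6, C7, C8 → 6 sp2 carbons.

6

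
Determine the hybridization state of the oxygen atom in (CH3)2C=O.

One σ bond + two lone pairs = steric number 3 → sp2.

sp^2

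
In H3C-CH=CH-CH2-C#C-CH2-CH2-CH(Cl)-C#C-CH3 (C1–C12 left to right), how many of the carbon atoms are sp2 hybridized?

2

C1: sp3
C2: sp2 ✓
C3: sp2 ✓
C4: sp3
C5: sp
C6: sp
C7: sp3
C8: sp3
C9: sp3
C10: sp
C11: sp
C12: sp3
C2, C3 → 2 sp2 carbons.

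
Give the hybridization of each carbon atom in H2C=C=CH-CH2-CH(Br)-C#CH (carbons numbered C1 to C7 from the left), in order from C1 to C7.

C1 is sp2: 3 σ bonds, plus one π bond, 3 electron-density regions.
C2 carries 2 σ bonds, plus two π bonds, giving a steric number of 2, so it is sp.
C3: 3 σ bonds, plus one π bond; 3 regions of electron density → sp2.
C4 has 4 σ bonds: steric number 4 → sp3.
C5: 4 σ bonds; 4 regions of electron density → sp3.
C6 has 2 σ bonds, plus two π bonds: steric number 2 → sp.
C7 is sp: 2 σ bonds, plus two π bonds, 2 electron-density regions.

C1 sp2, C2 sp, C3 sp2, C4 sp3, C5 sp3, C6 sp, C7 sp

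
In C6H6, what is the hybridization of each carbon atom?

sp^2

Every ring carbon has three σ bonds and contributes one p electron to the aromatic π system.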